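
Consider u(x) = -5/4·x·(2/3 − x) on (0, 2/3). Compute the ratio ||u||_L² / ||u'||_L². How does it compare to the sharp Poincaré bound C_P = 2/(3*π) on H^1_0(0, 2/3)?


||u||_L² / ||u'||_L² = sqrt(10)/15 < C_P = 2/(3*π).

u(x) = -5/4·x·(2/3 − x), so u'(x) = 5*x/2 - 5/6.
u(x) = -5/4·x·(2/3 − x) vanishes at x = 0 and x = 2/3, so u ∈ H^1_0(0, 2/3). Differentiate via the product rule and integrate the resulting polynomials term by term.
  ∫_0^2/3 u² dx = ∫_0^2/3 (25*x^4/16 - 25*x^3/12 + 25*x^2/36) dx. Term by term:
    ∫_0^2/3 25*x^4/16 dx = 10/243;  ∫_0^2/3 -25*x^3/12 dx = -25/243;  ∫_0^2/3 25*x^2/36 dx = 50/729.
  Sum: 10/243 − 25/243 + 50/729 = 5/729.
  ∫_0^2/3 (u')² dx = ∫_0^2/3 (25*x^2/4 - 25*x/6 + 25/36) dx. Term by term:
    ∫_0^2/3 25*x^2/4 dx = 50/81;  ∫_0^2/3 -25*x/6 dx = -25/27;  ∫_0^2/3 25/36 dx = 25/54.
  Sum: 50/81 − 25/27 + 25/54 = 25/162.
∫_0^2/3 u² dx = 5/729, so ||u||_L² = sqrt(5)/27.
∫_0^2/3 (u')² dx = 25/162, so ||u'||_L² = 5*sqrt(2)/18.
Ratio ||u||_L² / ||u'||_L² = sqrt(10)/15.
Sharp Poincaré constant on H^1_0(0, 2/3) is C_P = L/π = 2/(3*π), achieved by sin(3*π/2·x).
A polynomial bump cannot attain the sharp Poincaré constant (only the first sine eigenfunction does), so the ratio is strictly less than C_P, consistent with ||u||_L² ≤ C_P ||u'||_L².


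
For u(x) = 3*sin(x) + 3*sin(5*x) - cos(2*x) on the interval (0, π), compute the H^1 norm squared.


||u||_{H^1(0,π)}^2 = 40/7 + 257*π/2

u'(x) = 2*sin(2*x) + 3*cos(x) + 15*cos(5*x).
Expand u² and (u')² and integrate term by term on (0, π), using: for integers n ≥ 1, ∫_0^π sin²(nx) dx = ∫_0^π cos²(nx) dx = π/2; for n ≠ n', ∫_0^π sin(nx)sin(n'x) dx = ∫_0^π cos(nx)cos(n'x) dx = 0; and by product-to-sum, ∫_0^π sin(nx)cos(n'x) dx = ½∫_0^π [sin((n+n')x) + sin((n−n')x)] dx, which is 0 when n+n' is even and 2n/(n²−n'²) when n+n' is odd (it need not vanish on (0, π)).
  u² squared terms: (-1)²·∫cos(2x)² dx = 1·π/2 = π/2;  (3)²·∫sin(x)² dx = 9·π/2 = 9*π/2;  (3)²·∫sin(5x)² dx = 9·π/2 = 9*π/2.
  u² cross terms: 2·(-1)·(3)·∫cos(2x)·sin(x) dx = -6·(-2/3) = 4;  2·(-1)·(3)·∫cos(2x)·sin(5x) dx = -6·(10/21) = -20/7;  2·(3)·(3)·∫sin(x)·sin(5x) dx = 18·(0) = 0.
  So ∫_0^π u² dx = π/2 + 9*π/2 + 9*π/2 + 4 − 20/7 + 0 = 8/7 + 19*π/2.
  (u')² squared terms: (2)²·∫sin(2x)² dx = 4·π/2 = 2*π;  (3)²·∫cos(x)² dx = 9·π/2 = 9*π/2;  (15)²·∫cos(5x)² dx = 225·π/2 = 225*π/2.
  (u')² cross terms: 2·(2)·(3)·∫sin(2x)·cos(x) dx = 12·(4/3) = 16;  2·(2)·(15)·∫sin(2x)·cos(5x) dx = 60·(-4/21) = -80/7;  2·(3)·(15)·∫cos(x)·cos(5x) dx = 90·(0) = 0.
  So ∫_0^π (u')² dx = 2*π + 9*π/2 + 225*π/2 + 16 − 80/7 + 0 = 32/7 + 119*π.
||u||_{H^1}^2 = (8/7 + 19*π/2) + (32/7 + 119*π) = 40/7 + 257*π/2.


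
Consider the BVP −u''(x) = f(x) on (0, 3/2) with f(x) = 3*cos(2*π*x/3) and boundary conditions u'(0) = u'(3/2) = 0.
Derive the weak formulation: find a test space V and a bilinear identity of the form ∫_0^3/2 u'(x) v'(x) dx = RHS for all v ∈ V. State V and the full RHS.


V = H^1(0, 3/2) (no boundary constraint on v; u is determined up to an additive constant); weak form: ∫_0^3/2 u'v' dx = ∫_0^3/2 (3*cos(2*π*x/3)) v dx for all v ∈ V.

Multiply both sides by a test function v and integrate from 0 to 3/2:
  ∫_0^3/2 −u''(x) v(x) dx = ∫_0^3/2 f(x) v(x) dx.
Integrate the LHS by parts once:
  ∫_0^3/2 −u'' v dx = −[u'(x) v(x)]_0^3/2 + ∫_0^3/2 u'(x) v'(x) dx.
Thus ∫_0^3/2 u'(x) v'(x) dx = ∫_0^3/2 f(x) v(x) dx + [u'(x) v(x)]_0^3/2.
Choose V so that boundary terms are either known or forced to vanish.
u has homogeneous Neumann: u'(0) = u'(3/2) = 0. So [u' v]_0^3/2 = 0·v(3/2) − 0·v(0) = 0 for any v; take V = H^1(0, 3/2).
Weak formulation: find u (satisfying any essential BC) such that ∫_0^3/2 u'(x) v'(x) dx = ∫_0^3/2 f v dx for all v ∈ V (homogeneous Neumann, so boundary terms vanish).
Substituting f(x) = 3*cos(2*π*x/3), the right-hand side is ∫_0^3/2 (3*cos(2*π*x/3)) v dx.
Compatibility check (pure Neumann): taking v ≡ 1 ∈ V gives 0 = ∫_0^3/2 f dx + (0) − (0), i.e. ∫_0^3/2 f dx must equal u'(0) − u'(3/2) = 0. Indeed ∫_0^3/2 (3*cos(2*π*x/3)) dx = 0, so the data are compatible. The solution is then unique only up to an additive constant (fix it e.g. by requiring ∫_0^3/2 u dx = 0).


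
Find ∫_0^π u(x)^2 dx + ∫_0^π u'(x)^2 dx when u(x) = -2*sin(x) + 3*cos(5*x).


||u||_{H^1(0,π)}^2 = 121*π

u'(x) = -15*sin(5*x) - 2*cos(x).
Expand u² and (u')² and integrate term by term on (0, π), using: for integers n ≥ 1, ∫_0^π sin²(nx) dx = ∫_0^π cos²(nx) dx = π/2; for n ≠ n', ∫_0^π sin(nx)sin(n'x) dx = ∫_0^π cos(nx)cos(n'x) dx = 0; and by product-to-sum, ∫_0^π sin(nx)cos(n'x) dx = ½∫_0^π [sin((n+n')x) + sin((n−n')x)] dx, which is 0 when n+n' is even and 2n/(n²−n'²) when n+n' is odd (it need not vanish on (0, π)).
  u² squared terms: (-2)²·∫sin(x)² dx = 4·π/2 = 2*π;  (3)²·∫cos(5x)² dx = 9·π/2 = 9*π/2.
  u² cross terms: 2·(-2)·(3)·∫sin(x)·cos(5x) dx = -12·(0) = 0.
  So ∫_0^π u² dx = 2*π + 9*π/2 + 0 = 13*π/2.
  (u')² squared terms: (-15)²·∫sin(5x)² dx = 225·π/2 = 225*π/2;  (-2)²·∫cos(x)² dx = 4·π/2 = 2*π.
  (u')² cross terms: 2·(-15)·(-2)·∫sin(5x)·cos(x) dx = 60·(0) = 0.
  So ∫_0^π (u')² dx = 225*π/2 + 2*π + 0 = 229*π/2.
||u||_{H^1}^2 = (13*π/2) + (229*π/2) = 121*π.


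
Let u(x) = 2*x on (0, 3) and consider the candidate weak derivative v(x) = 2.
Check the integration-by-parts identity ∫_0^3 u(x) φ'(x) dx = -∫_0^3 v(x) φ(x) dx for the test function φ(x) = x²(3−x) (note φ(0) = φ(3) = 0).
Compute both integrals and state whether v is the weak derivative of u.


LHS = -27/2, RHS = -27/2. Yes, v = u' weakly.

u(x) = 2*x, classical derivative u'(x) = 2.
φ(x) = x²(3−x), so φ'(x) = 3*x*(2 - x).
Note φ(0) = φ(3) = 0, so the boundary term u·φ vanishes.
LHS = ∫_0^3 u(x) φ'(x) dx = ∫_0^3 (-6*x^3 + 12*x^2) dx. Term by term:
  ∫_0^3 -6*x^3 dx = -243/2;  ∫_0^3 12*x^2 dx = 108.
Sum: -243/2 + 108 = -27/2.
So LHS = -27/2.
∫_0^3 v(x) φ(x) dx = ∫_0^3 (-2*x^3 + 6*x^2) dx. Term by term:
  ∫_0^3 -2*x^3 dx = -81/2;  ∫_0^3 6*x^2 dx = 54.
Sum: -81/2 + 54 = 27/2.
So RHS = -∫_0^3 v(x) φ(x) dx = -27/2.
LHS = RHS, so the identity holds for this test φ.
Moreover u is smooth here and v(x) = u'(x) = 2 pointwise, so the identity holds for every test function. Hence v is the weak derivative of u.


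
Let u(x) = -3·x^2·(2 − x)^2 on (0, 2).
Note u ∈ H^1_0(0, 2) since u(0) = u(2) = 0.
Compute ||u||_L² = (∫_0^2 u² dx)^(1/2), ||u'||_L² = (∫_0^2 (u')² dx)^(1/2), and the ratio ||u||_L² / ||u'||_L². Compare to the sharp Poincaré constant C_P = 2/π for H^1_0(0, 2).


||u||_L² / ||u'||_L² = sqrt(3)/3 < C_P = 2/π.

u(x) = -3·x^2·(2 − x)^2, so u'(x) = 12*x*(-x^2 + 3*x - 2).
u(x) = -3·x^2·(2 − x)^2 vanishes at x = 0 and x = 2, so u ∈ H^1_0(0, 2). Differentiate via the product rule and integrate the resulting polynomials term by term.
  ∫_0^2 u² dx = ∫_0^2 (9*x^8 - 72*x^7 + 216*x^6 - 288*x^5 + 144*x^4) dx. Term by term:
    ∫_0^2 9*x^8 dx = 512;  ∫_0^2 -72*x^7 dx = -2304;  ∫_0^2 216*x^6 dx = 27648/7;
    ∫_0^2 -288*x^5 dx = -3072;  ∫_0^2 144*x^4 dx = 4608/5.
  Sum: 512 − 2304 + 27648/7 − 3072 + 4608/5 = 256/35.
  ∫_0^2 (u')² dx = ∫_0^2 (144*x^6 - 864*x^5 + 1872*x^4 - 1728*x^3 + 576*x^2) dx. Term by term:
    ∫_0^2 144*x^6 dx = 18432/7;  ∫_0^2 -864*x^5 dx = -9216;  ∫_0^2 1872*x^4 dx = 59904/5;
    ∫_0^2 -1728*x^3 dx = -6912;  ∫_0^2 576*x^2 dx = 1536.
  Sum: 18432/7 − 9216 + 59904/5 − 6912 + 1536 = 768/35.
∫_0^2 u² dx = 256/35, so ||u||_L² = 16*sqrt(35)/35.
∫_0^2 (u')² dx = 768/35, so ||u'||_L² = 16*sqrt(105)/35.
Ratio ||u||_L² / ||u'||_L² = sqrt(3)/3.
Sharp Poincaré constant on H^1_0(0, 2) is C_P = L/π = 2/π, achieved by sin(π/2·x).
A polynomial bump cannot attain the sharp Poincaré constant (only the first sine eigenfunction does), so the ratio is strictly less than C_P, consistent with ||u||_L² ≤ C_P ||u'||_L².


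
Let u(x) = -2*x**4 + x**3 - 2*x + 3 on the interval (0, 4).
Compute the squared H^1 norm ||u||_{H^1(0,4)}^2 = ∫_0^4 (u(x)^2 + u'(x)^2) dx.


||u||_{H^1}^2 = 65946716/315

The H^1 norm (squared) on an interval (0, L) is
  ||u||_{H^1}^2 = ∫_0^L u(x)^2 dx + ∫_0^L u'(x)^2 dx.
Compute u'(x) = -8*x**3 + 3*x**2 - 2.
Then u(x)^2 = 4*x**8 - 4*x**7 + x**6 + 8*x**5 - 16*x**4 + 6*x**3 + 4*x**2 - 12*x + 9 and u'(x)^2 = 64*x**6 - 48*x**5 + 9*x**4 + 32*x**3 - 12*x**2 + 4.
Integrate each monomial from 0 to 4 using ∫_0^4 c·x^n dx = c·4^(n+1)/(n+1):
  ∫_0^4 u(x)^2 dx = ∫_0^4 (4*x^8 - 4*x^7 + x^6 + 8*x^5 - 16*x^4 + 6*x^3 + 4*x^2 - 12*x + 9) dx. Term by term:
    ∫_0^4 4*x^8 dx = 1048576/9;  ∫_0^4 -4*x^7 dx = -32768;  ∫_0^4 x^6 dx = 16384/7;
    ∫_0^4 8*x^5 dx = 16384/3;  ∫_0^4 -16*x^4 dx = -16384/5;  ∫_0^4 6*x^3 dx = 384;
    ∫_0^4 4*x^2 dx = 256/3;  ∫_0^4 -12*x dx = -96;  ∫_0^4 9 dx = 36.
  Sum: 1048576/9 − 32768 + 16384/7 + 16384/3 − 16384/5 + 384 + 256/3 − 96 + 36 = 27932588/315.
  ∫_0^4 u'(x)^2 dx = ∫_0^4 (64*x^6 - 48*x^5 + 9*x^4 + 32*x^3 - 12*x^2 + 4) dx. Term by term:
    ∫_0^4 64*x^6 dx = 1048576/7;  ∫_0^4 -48*x^5 dx = -32768;  ∫_0^4 9*x^4 dx = 9216/5;
    ∫_0^4 32*x^3 dx = 2048;  ∫_0^4 -12*x^2 dx = -256;  ∫_0^4 4 dx = 16.
  Sum: 1048576/7 − 32768 + 9216/5 + 2048 − 256 + 16 = 4223792/35.
Adding: ||u||_{H^1}^2 = 27932588/315 + 4223792/35 = 65946716/315.


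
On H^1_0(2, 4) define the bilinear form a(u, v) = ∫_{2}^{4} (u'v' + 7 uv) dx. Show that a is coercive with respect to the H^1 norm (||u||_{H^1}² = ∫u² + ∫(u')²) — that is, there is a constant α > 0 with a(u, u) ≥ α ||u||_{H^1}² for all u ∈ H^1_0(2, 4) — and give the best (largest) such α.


α = 1

Coercivity of a(·,·) on H^1_0(2, 4) means a(u, u) ≥ α ||u||_{H^1}² for every u ∈ H^1_0.
The interval has length L = 2, and Poincaré/coercivity depend only on L. Here a(u, u) = ∫(u')² + (7)·∫u².
Here c = 7 ≥ 1, so a(u,u) = ∫(u')² + c∫u² ≥ ∫(u')² + ∫u² = ||u||_{H^1}², i.e. α = 1 works. No larger α is possible: a(u,u) ≥ α||u||_{H^1}² means (1−α)∫(u')² ≥ (α−c)∫u², and for the modes u_n = sin(nπ(x−x₀)/L) (x₀ the left endpoint) one has ∫u_n²/∫(u_n')² = (L/(nπ))² → 0, so a(u_n,u_n)/||u_n||_{H^1}² → 1. Hence the optimal constant is α = 1.
Therefore α = 1.


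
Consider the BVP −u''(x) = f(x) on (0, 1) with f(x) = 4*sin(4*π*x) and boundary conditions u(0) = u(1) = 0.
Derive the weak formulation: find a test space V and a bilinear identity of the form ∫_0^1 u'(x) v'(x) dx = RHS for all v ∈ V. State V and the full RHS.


V = H^1_0(0, 1) (so v(0) = v(1) = 0); weak form: ∫_0^1 u'v' dx = ∫_0^1 (4*sin(4*π*x)) v dx for all v ∈ V.

Multiply both sides by a test function v and integrate from 0 to 1:
  ∫_0^1 −u''(x) v(x) dx = ∫_0^1 f(x) v(x) dx.
Integrate the LHS by parts once:
  ∫_0^1 −u'' v dx = −[u'(x) v(x)]_0^1 + ∫_0^1 u'(x) v'(x) dx.
Thus ∫_0^1 u'(x) v'(x) dx = ∫_0^1 f(x) v(x) dx + [u'(x) v(x)]_0^1.
Choose V so that boundary terms are either known or forced to vanish.
u is Dirichlet: u(0) = u(1) = 0. Let V = H^1_0(0, 1); then v(0) = v(1) = 0, and [u' v]_0^1 = 0.
Weak formulation: find u (satisfying any essential BC) such that ∫_0^1 u'(x) v'(x) dx = ∫_0^1 f v dx for all v ∈ V.
Substituting f(x) = 4*sin(4*π*x), the right-hand side is ∫_0^1 (4*sin(4*π*x)) v dx.


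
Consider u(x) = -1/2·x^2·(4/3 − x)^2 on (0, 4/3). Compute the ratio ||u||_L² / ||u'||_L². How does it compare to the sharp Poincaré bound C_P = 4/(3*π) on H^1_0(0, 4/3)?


||u||_L² / ||u'||_L² = 2*sqrt(3)/9 < C_P = 4/(3*π).

u(x) = -1/2·x^2·(4/3 − x)^2, so u'(x) = 2*x*(-9*x^2 + 18*x - 8)/9.
u(x) = -1/2·x^2·(4/3 − x)^2 vanishes at x = 0 and x = 4/3, so u ∈ H^1_0(0, 4/3). Differentiate via the product rule and integrate the resulting polynomials term by term.
  ∫_0^4/3 u² dx = ∫_0^4/3 (x^8/4 - 4*x^7/3 + 8*x^6/3 - 64*x^5/27 + 64*x^4/81) dx. Term by term:
    ∫_0^4/3 x^8/4 dx = 65536/177147;  ∫_0^4/3 -4*x^7/3 dx = -32768/19683;  ∫_0^4/3 8*x^6/3 dx = 131072/45927;
    ∫_0^4/3 -64*x^5/27 dx = -131072/59049;  ∫_0^4/3 64*x^4/81 dx = 65536/98415.
  Sum: 65536/177147 − 32768/19683 + 131072/45927 − 131072/59049 + 65536/98415 = 32768/6200145.
  ∫_0^4/3 (u')² dx = ∫_0^4/3 (4*x^6 - 16*x^5 + 208*x^4/9 - 128*x^3/9 + 256*x^2/81) dx. Term by term:
    ∫_0^4/3 4*x^6 dx = 65536/15309;  ∫_0^4/3 -16*x^5 dx = -32768/2187;  ∫_0^4/3 208*x^4/9 dx = 212992/10935;
    ∫_0^4/3 -128*x^3/9 dx = -8192/729;  ∫_0^4/3 256*x^2/81 dx = 16384/6561.
  Sum: 65536/15309 − 32768/2187 + 212992/10935 − 8192/729 + 16384/6561 = 8192/229635.
∫_0^4/3 u² dx = 32768/6200145, so ||u||_L² = 128*sqrt(210)/25515.
∫_0^4/3 (u')² dx = 8192/229635, so ||u'||_L² = 64*sqrt(70)/2835.
Ratio ||u||_L² / ||u'||_L² = 2*sqrt(3)/9.
Sharp Poincaré constant on H^1_0(0, 4/3) is C_P = L/π = 4/(3*π), achieved by sin(3*π/4·x).
A polynomial bump cannot attain the sharp Poincaré constant (only the first sine eigenfunction does), so the ratio is strictly less than C_P, consistent with ||u||_L² ≤ C_P ||u'||_L².


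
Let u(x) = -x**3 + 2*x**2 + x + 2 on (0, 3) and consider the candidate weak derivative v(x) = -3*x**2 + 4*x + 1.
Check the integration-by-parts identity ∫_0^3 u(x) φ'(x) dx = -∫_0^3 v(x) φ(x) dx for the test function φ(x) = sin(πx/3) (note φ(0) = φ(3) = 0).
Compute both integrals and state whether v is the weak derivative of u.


LHS = -324/π^3 + 39/π, RHS = -324/π^3 + 39/π. Yes, v = u' weakly.

u(x) = -x**3 + 2*x**2 + x + 2, classical derivative u'(x) = -3*x**2 + 4*x + 1.
φ(x) = sin(πx/3), so φ'(x) = π*cos(π*x/3)/3.
Note φ(0) = φ(3) = 0, so the boundary term u·φ vanishes.
LHS = ∫_0^3 u(x) φ'(x) dx = ∫_0^3 (-π*x^3*cos(π*x/3)/3 + 2*π*x^2*cos(π*x/3)/3 + π*x*cos(π*x/3)/3 + 2*π*cos(π*x/3)/3) dx. Term by term:
  ∫_0^3 2*π*cos(π*x/3)/3 dx = 0;  ∫_0^3 -π*x^3*cos(π*x/3)/3 dx = -324/π^3 + 81/π;  ∫_0^3 π*x*cos(π*x/3)/3 dx = -6/π;
  ∫_0^3 2*π*x^2*cos(π*x/3)/3 dx = -36/π.
Sum: 0 + -324/π^3 + 81/π − 6/π − 36/π = -324/π^3 + 39/π.
So LHS = -324/π^3 + 39/π.
∫_0^3 v(x) φ(x) dx = ∫_0^3 (-3*x^2*sin(π*x/3) + 4*x*sin(π*x/3) + sin(π*x/3)) dx. Term by term:
  ∫_0^3 -3*x^2*sin(π*x/3) dx = -81/π + 324/π^3;  ∫_0^3 4*x*sin(π*x/3) dx = 36/π;  ∫_0^3 sin(π*x/3) dx = 6/π.
Sum: -81/π + 324/π^3 + 36/π + 6/π = -39/π + 324/π^3.
So RHS = -∫_0^3 v(x) φ(x) dx = -324/π^3 + 39/π.
LHS = RHS, so the identity holds for this test φ.
Moreover u is smooth here and v(x) = u'(x) = -3*x**2 + 4*x + 1 pointwise, so the identity holds for every test function. Hence v is the weak derivative of u.


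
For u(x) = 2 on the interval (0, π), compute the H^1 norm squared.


||u||_{H^1(0,π)}^2 = 4*π

u'(x) = 0.
Expand u² and (u')² and integrate term by term on (0, π), using: for integers n ≥ 1, ∫_0^π sin²(nx) dx = ∫_0^π cos²(nx) dx = π/2; for n ≠ n', ∫_0^π sin(nx)sin(n'x) dx = ∫_0^π cos(nx)cos(n'x) dx = 0; and by product-to-sum, ∫_0^π sin(nx)cos(n'x) dx = ½∫_0^π [sin((n+n')x) + sin((n−n')x)] dx, which is 0 when n+n' is even and 2n/(n²−n'²) when n+n' is odd (it need not vanish on (0, π)). For the constant mode: ∫_0^π 1 dx = π, ∫_0^π cos(nx) dx = 0, ∫_0^π sin(nx) dx = (1−(−1)^n)/n.
  u² squared terms: (2)²·∫1 dx = 4·π = 4*π.
  So ∫_0^π u² dx = 4*π.
  u' ≡ 0, so ∫_0^π (u')² dx = 0.
||u||_{H^1}^2 = (4*π) + (0) = 4*π.


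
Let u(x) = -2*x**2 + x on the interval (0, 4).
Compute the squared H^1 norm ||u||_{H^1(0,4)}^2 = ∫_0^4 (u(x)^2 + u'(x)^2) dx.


||u||_{H^1}^2 = 12988/15

The H^1 norm (squared) on an interval (0, L) is
  ||u||_{H^1}^2 = ∫_0^L u(x)^2 dx + ∫_0^L u'(x)^2 dx.
Compute u'(x) = 1 - 4*x.
Then u(x)^2 = 4*x**4 - 4*x**3 + x**2 and u'(x)^2 = 16*x**2 - 8*x + 1.
Integrate each monomial from 0 to 4 using ∫_0^4 c·x^n dx = c·4^(n+1)/(n+1):
  ∫_0^4 u(x)^2 dx = ∫_0^4 (4*x^4 - 4*x^3 + x^2) dx. Term by term:
    ∫_0^4 4*x^4 dx = 4096/5;  ∫_0^4 -4*x^3 dx = -256;  ∫_0^4 x^2 dx = 64/3.
  Sum: 4096/5 − 256 + 64/3 = 8768/15.
  ∫_0^4 u'(x)^2 dx = ∫_0^4 (16*x^2 - 8*x + 1) dx. Term by term:
    ∫_0^4 16*x^2 dx = 1024/3;  ∫_0^4 -8*x dx = -64;  ∫_0^4 1 dx = 4.
  Sum: 1024/3 − 64 + 4 = 844/3.
Adding: ||u||_{H^1}^2 = 8768/15 + 844/3 = 12988/15.


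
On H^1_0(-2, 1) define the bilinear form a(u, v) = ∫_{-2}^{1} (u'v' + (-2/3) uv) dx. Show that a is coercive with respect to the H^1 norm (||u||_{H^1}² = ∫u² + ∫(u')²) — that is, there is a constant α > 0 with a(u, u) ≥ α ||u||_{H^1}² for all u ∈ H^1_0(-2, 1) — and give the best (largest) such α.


α = (-6 + π^2)/(9 + π^2)

Coercivity of a(·,·) on H^1_0(-2, 1) means a(u, u) ≥ α ||u||_{H^1}² for every u ∈ H^1_0.
The interval has length L = 3, and Poincaré/coercivity depend only on L. Here a(u, u) = ∫(u')² + (-2/3)·∫u².
Here c = -2/3 < 0 with |c| < (π/L)² = π^2/9, so coercivity still holds. The condition a(u,u) ≥ α||u||_{H^1}² reads (1−α)∫(u')² ≥ (α−c)∫u². Any admissible α is ≤ 1 (rapidly oscillating u have ∫u²/∫(u')² → 0), and α = 1 would force 0 ≥ (1−c)∫u², impossible since c < 1; so 1−α > 0. By the sharp Poincaré inequality on H^1_0 of an interval of length L, ∫(u')² ≥ (π/L)²∫u² with equality for the first sine mode sin(π(x−x₀)/L) (x₀ the left endpoint), so the inequality holds for all u iff (1−α)(π/L)² ≥ α − c, i.e. α ≤ ((π/L)² + c)/((π/L)² + 1) = (1 + c(L/π)²)/(1 + (L/π)²). (Direct route, valid since c ≤ 0: Poincaré gives c∫u² ≥ c(L/π)²∫(u')², so a(u,u) ≥ (1 + c(L/π)²)∫(u')², while ||u||_{H^1}² ≤ (1 + (L/π)²)∫(u')²; dividing yields the same α.) With (π/L)² = π^2/9 and c = -2/3, the largest admissible constant is α = ((π/L)² + c)/((π/L)² + 1).
Simplifying, α = (-6 + π^2)/(9 + π^2).


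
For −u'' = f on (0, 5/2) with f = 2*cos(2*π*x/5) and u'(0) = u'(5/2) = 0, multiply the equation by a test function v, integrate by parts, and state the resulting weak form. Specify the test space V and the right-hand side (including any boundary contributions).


V = H^1(0, 5/2) (no boundary constraint on v; u is determined up to an additive constant); weak form: ∫_0^5/2 u'v' dx = ∫_0^5/2 (2*cos(2*π*x/5)) v dx for all v ∈ V.

Multiply both sides by a test function v and integrate from 0 to 5/2:
  ∫_0^5/2 −u''(x) v(x) dx = ∫_0^5/2 f(x) v(x) dx.
Integrate the LHS by parts once:
  ∫_0^5/2 −u'' v dx = −[u'(x) v(x)]_0^5/2 + ∫_0^5/2 u'(x) v'(x) dx.
Thus ∫_0^5/2 u'(x) v'(x) dx = ∫_0^5/2 f(x) v(x) dx + [u'(x) v(x)]_0^5/2.
Choose V so that boundary terms are either known or forced to vanish.
u has homogeneous Neumann: u'(0) = u'(5/2) = 0. So [u' v]_0^5/2 = 0·v(5/2) − 0·v(0) = 0 for any v; take V = H^1(0, 5/2).
Weak formulation: find u (satisfying any essential BC) such that ∫_0^5/2 u'(x) v'(x) dx = ∫_0^5/2 f v dx for all v ∈ V (homogeneous Neumann, so boundary terms vanish).
Substituting f(x) = 2*cos(2*π*x/5), the right-hand side is ∫_0^5/2 (2*cos(2*π*x/5)) v dx.
Compatibility check (pure Neumann): taking v ≡ 1 ∈ V gives 0 = ∫_0^5/2 f dx + (0) − (0), i.e. ∫_0^5/2 f dx must equal u'(0) − u'(5/2) = 0. Indeed ∫_0^5/2 (2*cos(2*π*x/5)) dx = 0, so the data are compatible. The solution is then unique only up to an additive constant (fix it e.g. by requiring ∫_0^5/2 u dx = 0).


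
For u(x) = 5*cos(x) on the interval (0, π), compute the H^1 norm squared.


||u||_{H^1(0,π)}^2 = 25*π

u'(x) = -5*sin(x).
Expand u² and (u')² and integrate term by term on (0, π), using: for integers n ≥ 1, ∫_0^π sin²(nx) dx = ∫_0^π cos²(nx) dx = π/2; for n ≠ n', ∫_0^π sin(nx)sin(n'x) dx = ∫_0^π cos(nx)cos(n'x) dx = 0; and by product-to-sum, ∫_0^π sin(nx)cos(n'x) dx = ½∫_0^π [sin((n+n')x) + sin((n−n')x)] dx, which is 0 when n+n' is even and 2n/(n²−n'²) when n+n' is odd (it need not vanish on (0, π)).
  u² squared terms: (5)²·∫cos(x)² dx = 25·π/2 = 25*π/2.
  So ∫_0^π u² dx = 25*π/2.
  (u')² squared terms: (-5)²·∫sin(x)² dx = 25·π/2 = 25*π/2.
  So ∫_0^π (u')² dx = 25*π/2.
||u||_{H^1}^2 = (25*π/2) + (25*π/2) = 25*π.


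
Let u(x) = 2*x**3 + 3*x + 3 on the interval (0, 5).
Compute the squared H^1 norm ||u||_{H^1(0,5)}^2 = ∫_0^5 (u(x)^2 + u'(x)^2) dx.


||u||_{H^1}^2 = 550955/7

The H^1 norm (squared) on an interval (0, L) is
  ||u||_{H^1}^2 = ∫_0^L u(x)^2 dx + ∫_0^L u'(x)^2 dx.
Compute u'(x) = 6*x**2 + 3.
Then u(x)^2 = 4*x**6 + 12*x**4 + 12*x**3 + 9*x**2 + 18*x + 9 and u'(x)^2 = 36*x**4 + 36*x**2 + 9.
Integrate each monomial from 0 to 5 using ∫_0^5 c·x^n dx = c·5^(n+1)/(n+1):
  ∫_0^5 u(x)^2 dx = ∫_0^5 (4*x^6 + 12*x^4 + 12*x^3 + 9*x^2 + 18*x + 9) dx. Term by term:
    ∫_0^5 4*x^6 dx = 312500/7;  ∫_0^5 12*x^4 dx = 7500;  ∫_0^5 12*x^3 dx = 1875;
    ∫_0^5 9*x^2 dx = 375;  ∫_0^5 18*x dx = 225;  ∫_0^5 9 dx = 45.
  Sum: 312500/7 + 7500 + 1875 + 375 + 225 + 45 = 382640/7.
  ∫_0^5 u'(x)^2 dx = ∫_0^5 (36*x^4 + 36*x^2 + 9) dx. Term by term:
    ∫_0^5 36*x^4 dx = 22500;  ∫_0^5 36*x^2 dx = 1500;  ∫_0^5 9 dx = 45.
  Sum: 22500 + 1500 + 45 = 24045.
Adding: ||u||_{H^1}^2 = 382640/7 + 24045 = 550955/7.


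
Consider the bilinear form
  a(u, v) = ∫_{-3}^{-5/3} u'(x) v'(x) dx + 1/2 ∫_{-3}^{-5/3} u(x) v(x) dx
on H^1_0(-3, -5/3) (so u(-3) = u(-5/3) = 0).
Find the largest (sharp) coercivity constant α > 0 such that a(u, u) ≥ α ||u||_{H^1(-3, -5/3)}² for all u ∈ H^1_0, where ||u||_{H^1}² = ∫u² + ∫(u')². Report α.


α = (8 + 9*π^2)/(16 + 9*π^2)

Coercivity of a(·,·) on H^1_0(-3, -5/3) means a(u, u) ≥ α ||u||_{H^1}² for every u ∈ H^1_0.
The interval has length L = 4/3, and Poincaré/coercivity depend only on L. Here a(u, u) = ∫(u')² + (1/2)·∫u².
Here 0 < c = 1/2 < 1. The condition a(u,u) ≥ α||u||_{H^1}² reads (1−α)∫(u')² ≥ (α−c)∫u². Any admissible α is ≤ 1 (rapidly oscillating u have ∫u²/∫(u')² → 0), and α = 1 would force 0 ≥ (1−c)∫u², impossible since c < 1; so 1−α > 0. By the sharp Poincaré inequality on H^1_0 of an interval of length L, ∫(u')² ≥ (π/L)²∫u² with equality for the first sine mode sin(π(x−x₀)/L) (x₀ the left endpoint), so the inequality holds for all u iff (1−α)(π/L)² ≥ α − c, i.e. α ≤ ((π/L)² + c)/((π/L)² + 1) = (1 + c(L/π)²)/(1 + (L/π)²). With (π/L)² = 9*π^2/16 and c = 1/2, the largest admissible constant is α = ((π/L)² + c)/((π/L)² + 1).
Simplifying, α = (8 + 9*π^2)/(16 + 9*π^2).


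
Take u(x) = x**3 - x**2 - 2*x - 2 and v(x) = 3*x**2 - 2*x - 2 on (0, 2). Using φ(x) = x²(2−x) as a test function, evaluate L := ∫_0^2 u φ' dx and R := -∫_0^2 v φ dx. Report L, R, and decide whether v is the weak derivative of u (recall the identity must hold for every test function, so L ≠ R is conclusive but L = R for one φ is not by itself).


LHS = -8/15, RHS = -8/15. Yes, v = u' weakly.

u(x) = x**3 - x**2 - 2*x - 2, classical derivative u'(x) = 3*x**2 - 2*x - 2.
φ(x) = x²(2−x), so φ'(x) = x*(4 - 3*x).
Note φ(0) = φ(2) = 0, so the boundary term u·φ vanishes.
LHS = ∫_0^2 u(x) φ'(x) dx = ∫_0^2 (-3*x^5 + 7*x^4 + 2*x^3 - 2*x^2 - 8*x) dx. Term by term:
  ∫_0^2 -3*x^5 dx = -32;  ∫_0^2 7*x^4 dx = 224/5;  ∫_0^2 2*x^3 dx = 8;
  ∫_0^2 -2*x^2 dx = -16/3;  ∫_0^2 -8*x dx = -16.
Sum: -32 + 224/5 + 8 − 16/3 − 16 = -8/15.
So LHS = -8/15.
∫_0^2 v(x) φ(x) dx = ∫_0^2 (-3*x^5 + 8*x^4 - 2*x^3 - 4*x^2) dx. Term by term:
  ∫_0^2 -3*x^5 dx = -32;  ∫_0^2 8*x^4 dx = 256/5;  ∫_0^2 -2*x^3 dx = -8;
  ∫_0^2 -4*x^2 dx = -32/3.
Sum: -32 + 256/5 − 8 − 32/3 = 8/15.
So RHS = -∫_0^2 v(x) φ(x) dx = -8/15.
LHS = RHS, so the identity holds for this test φ.
Moreover u is smooth here and v(x) = u'(x) = 3*x**2 - 2*x - 2 pointwise, so the identity holds for every test function. Hence v is the weak derivative of u.


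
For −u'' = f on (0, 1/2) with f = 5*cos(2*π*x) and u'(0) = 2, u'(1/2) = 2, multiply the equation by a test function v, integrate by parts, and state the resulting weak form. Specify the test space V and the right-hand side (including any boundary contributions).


V = H^1(0, 1/2) (v unrestricted at boundary; u is determined up to an additive constant); weak form: ∫_0^1/2 u'v' dx = ∫_0^1/2 (5*cos(2*π*x)) v dx + 2·v(1/2) − 2·v(0) for all v ∈ V.

Multiply both sides by a test function v and integrate from 0 to 1/2:
  ∫_0^1/2 −u''(x) v(x) dx = ∫_0^1/2 f(x) v(x) dx.
Integrate the LHS by parts once:
  ∫_0^1/2 −u'' v dx = −[u'(x) v(x)]_0^1/2 + ∫_0^1/2 u'(x) v'(x) dx.
Thus ∫_0^1/2 u'(x) v'(x) dx = ∫_0^1/2 f(x) v(x) dx + [u'(x) v(x)]_0^1/2.
Choose V so that boundary terms are either known or forced to vanish.
u has inhomogeneous Neumann u'(0) = 2, u'(1/2) = 2. [u' v]_0^1/2 = (2)·v(1/2) − (2)·v(0) = 2·v(1/2) − 2·v(0). Take V = H^1(0, 1/2); boundary term becomes part of RHS.
Weak formulation: find u (satisfying any essential BC) such that ∫_0^1/2 u'(x) v'(x) dx = ∫_0^1/2 f v dx + 2·v(1/2) − 2·v(0) for all v ∈ V (Neumann data are natural BCs: they enter the RHS as boundary terms).
Substituting f(x) = 5*cos(2*π*x), the right-hand side is ∫_0^1/2 (5*cos(2*π*x)) v dx + 2·v(1/2) − 2·v(0).
Compatibility check (pure Neumann): taking v ≡ 1 ∈ V gives 0 = ∫_0^1/2 f dx + (2) − (2), i.e. ∫_0^1/2 f dx must equal u'(0) − u'(1/2) = 0. Indeed ∫_0^1/2 (5*cos(2*π*x)) dx = 0, so the data are compatible. The solution is then unique only up to an additive constant (fix it e.g. by requiring ∫_0^1/2 u dx = 0).


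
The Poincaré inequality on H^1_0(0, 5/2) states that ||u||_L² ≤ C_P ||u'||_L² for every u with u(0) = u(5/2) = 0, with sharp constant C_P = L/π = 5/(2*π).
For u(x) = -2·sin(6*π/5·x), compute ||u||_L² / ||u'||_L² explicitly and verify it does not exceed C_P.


||u||_L² / ||u'||_L² = 5/(6*π) < C_P = 5/(2*π).

u(x) = -2·sin(6*π/5·x), so u'(x) = -12*π*cos(6*π*x/5)/5.
Writing u(x) = A·sin(kπx/L) with A = -2 and k = 3, use ∫_0^L sin²(kπx/L) dx = L/2 and ∫_0^L cos²(kπx/L) dx = L/2.
u² = 4·sin²(6*π/5·x) and (u')² = 144*π^2/25·cos²(6*π/5·x), and each of sin², cos² integrates to L/2 = 5/4 over (0, 5/2).
∫_0^5/2 u² dx = 5, so ||u||_L² = sqrt(5).
∫_0^5/2 (u')² dx = 36*π^2/5, so ||u'||_L² = 6*sqrt(5)*π/5.
Ratio ||u||_L² / ||u'||_L² = 5/(6*π).
Sharp Poincaré constant on H^1_0(0, 5/2) is C_P = L/π = 5/(2*π), achieved by sin(2*π/5·x).
This is the k = 3 harmonic; the ratio L/(kπ) is strictly less than C_P = L/π, consistent with the sharp inequality ||u||_L² ≤ C_P ||u'||_L².


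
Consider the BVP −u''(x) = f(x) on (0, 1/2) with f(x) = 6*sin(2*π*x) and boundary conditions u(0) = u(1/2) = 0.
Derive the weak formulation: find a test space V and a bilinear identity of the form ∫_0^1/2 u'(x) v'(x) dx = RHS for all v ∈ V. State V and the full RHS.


V = H^1_0(0, 1/2) (so v(0) = v(1/2) = 0); weak form: ∫_0^1/2 u'v' dx = ∫_0^1/2 (6*sin(2*π*x)) v dx for all v ∈ V.

Multiply both sides by a test function v and integrate from 0 to 1/2:
  ∫_0^1/2 −u''(x) v(x) dx = ∫_0^1/2 f(x) v(x) dx.
Integrate the LHS by parts once:
  ∫_0^1/2 −u'' v dx = −[u'(x) v(x)]_0^1/2 + ∫_0^1/2 u'(x) v'(x) dx.
Thus ∫_0^1/2 u'(x) v'(x) dx = ∫_0^1/2 f(x) v(x) dx + [u'(x) v(x)]_0^1/2.
Choose V so that boundary terms are either known or forced to vanish.
u is Dirichlet: u(0) = u(1/2) = 0. Let V = H^1_0(0, 1/2); then v(0) = v(1/2) = 0, and [u' v]_0^1/2 = 0.
Weak formulation: find u (satisfying any essential BC) such that ∫_0^1/2 u'(x) v'(x) dx = ∫_0^1/2 f v dx for all v ∈ V.
Substituting f(x) = 6*sin(2*π*x), the right-hand side is ∫_0^1/2 (6*sin(2*π*x)) v dx.


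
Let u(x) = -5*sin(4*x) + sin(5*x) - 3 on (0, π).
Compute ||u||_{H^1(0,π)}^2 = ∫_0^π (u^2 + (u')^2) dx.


||u||_{H^1(0,π)}^2 = -12/5 + 469*π/2

u'(x) = -20*cos(4*x) + 5*cos(5*x).
Expand u² and (u')² and integrate term by term on (0, π), using: for integers n ≥ 1, ∫_0^π sin²(nx) dx = ∫_0^π cos²(nx) dx = π/2; for n ≠ n', ∫_0^π sin(nx)sin(n'x) dx = ∫_0^π cos(nx)cos(n'x) dx = 0; and by product-to-sum, ∫_0^π sin(nx)cos(n'x) dx = ½∫_0^π [sin((n+n')x) + sin((n−n')x)] dx, which is 0 when n+n' is even and 2n/(n²−n'²) when n+n' is odd (it need not vanish on (0, π)). For the constant mode: ∫_0^π 1 dx = π, ∫_0^π cos(nx) dx = 0, ∫_0^π sin(nx) dx = (1−(−1)^n)/n.
  u² squared terms: (-3)²·∫1 dx = 9·π = 9*π;  (-5)²·∫sin(4x)² dx = 25·π/2 = 25*π/2;  (1)²·∫sin(5x)² dx = 1·π/2 = π/2.
  u² cross terms: 2·(-3)·(-5)·∫1·sin(4x) dx = 30·(0) = 0;  2·(-3)·(1)·∫1·sin(5x) dx = -6·(2/5) = -12/5;  2·(-5)·(1)·∫sin(4x)·sin(5x) dx = -10·(0) = 0.
  So ∫_0^π u² dx = 9*π + 25*π/2 + π/2 + 0 − 12/5 + 0 = -12/5 + 22*π.
  (u')² squared terms: (-20)²·∫cos(4x)² dx = 400·π/2 = 200*π;  (5)²·∫cos(5x)² dx = 25·π/2 = 25*π/2.
  (u')² cross terms: 2·(-20)·(5)·∫cos(4x)·cos(5x) dx = -200·(0) = 0.
  So ∫_0^π (u')² dx = 200*π + 25*π/2 + 0 = 425*π/2.
||u||_{H^1}^2 = (-12/5 + 22*π) + (425*π/2) = -12/5 + 469*π/2.


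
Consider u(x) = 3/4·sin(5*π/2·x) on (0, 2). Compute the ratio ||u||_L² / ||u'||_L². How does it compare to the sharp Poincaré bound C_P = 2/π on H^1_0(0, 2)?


||u||_L² / ||u'||_L² = 2/(5*π) < C_P = 2/π.

u(x) = 3/4·sin(5*π/2·x), so u'(x) = 15*π*cos(5*π*x/2)/8.
Writing u(x) = A·sin(kπx/L) with A = 3/4 and k = 5, use ∫_0^L sin²(kπx/L) dx = L/2 and ∫_0^L cos²(kπx/L) dx = L/2.
u² = 9/16·sin²(5*π/2·x) and (u')² = 225*π^2/64·cos²(5*π/2·x), and each of sin², cos² integrates to L/2 = 1 over (0, 2).
∫_0^2 u² dx = 9/16, so ||u||_L² = 3/4.
∫_0^2 (u')² dx = 225*π^2/64, so ||u'||_L² = 15*π/8.
Ratio ||u||_L² / ||u'||_L² = 2/(5*π).
Sharp Poincaré constant on H^1_0(0, 2) is C_P = L/π = 2/π, achieved by sin(π/2·x).
This is the k = 5 harmonic; the ratio L/(kπ) is strictly less than C_P = L/π, consistent with the sharp inequality ||u||_L² ≤ C_P ||u'||_L².


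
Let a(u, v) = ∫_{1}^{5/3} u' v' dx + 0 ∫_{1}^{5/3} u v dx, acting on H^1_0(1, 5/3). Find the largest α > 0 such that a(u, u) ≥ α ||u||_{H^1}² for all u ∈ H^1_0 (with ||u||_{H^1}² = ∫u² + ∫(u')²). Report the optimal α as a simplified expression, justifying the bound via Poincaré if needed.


α = 9*π^2/(4 + 9*π^2)

Coercivity of a(·,·) on H^1_0(1, 5/3) means a(u, u) ≥ α ||u||_{H^1}² for every u ∈ H^1_0.
The interval has length L = 2/3, and Poincaré/coercivity depend only on L. Here a(u, u) = ∫(u')² + (0)·∫u².
Here c = 0, so a(u,u) = ∫(u')² alone. The condition a(u,u) ≥ α||u||_{H^1}² reads (1−α)∫(u')² ≥ (α−c)∫u². Any admissible α is ≤ 1 (rapidly oscillating u have ∫u²/∫(u')² → 0), and α = 1 would force 0 ≥ (1−c)∫u², impossible since c < 1; so 1−α > 0. By the sharp Poincaré inequality on H^1_0 of an interval of length L, ∫(u')² ≥ (π/L)²∫u² with equality for the first sine mode sin(π(x−x₀)/L) (x₀ the left endpoint), so the inequality holds for all u iff (1−α)(π/L)² ≥ α − c, i.e. α ≤ ((π/L)² + c)/((π/L)² + 1) = (1 + c(L/π)²)/(1 + (L/π)²). (Direct route, valid since c ≤ 0: Poincaré gives c∫u² ≥ c(L/π)²∫(u')², so a(u,u) ≥ (1 + c(L/π)²)∫(u')², while ||u||_{H^1}² ≤ (1 + (L/π)²)∫(u')²; dividing yields the same α.) With (π/L)² = 9*π^2/4 and c = 0, the largest admissible constant is α = ((π/L)² + c)/((π/L)² + 1).
Simplifying, α = 9*π^2/(4 + 9*π^2).


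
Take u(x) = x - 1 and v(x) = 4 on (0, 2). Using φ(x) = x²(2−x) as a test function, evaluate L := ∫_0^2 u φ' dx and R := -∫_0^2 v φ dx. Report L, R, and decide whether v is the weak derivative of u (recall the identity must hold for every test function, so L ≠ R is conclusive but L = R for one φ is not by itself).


LHS = -4/3, RHS = -16/3. No, v is not the weak derivative of u.

u(x) = x - 1, classical derivative u'(x) = 1.
φ(x) = x²(2−x), so φ'(x) = x*(4 - 3*x).
Note φ(0) = φ(2) = 0, so the boundary term u·φ vanishes.
LHS = ∫_0^2 u(x) φ'(x) dx = ∫_0^2 (-3*x^3 + 7*x^2 - 4*x) dx. Term by term:
  ∫_0^2 -3*x^3 dx = -12;  ∫_0^2 7*x^2 dx = 56/3;  ∫_0^2 -4*x dx = -8.
Sum: -12 + 56/3 − 8 = -4/3.
So LHS = -4/3.
∫_0^2 v(x) φ(x) dx = ∫_0^2 (-4*x^3 + 8*x^2) dx. Term by term:
  ∫_0^2 -4*x^3 dx = -16;  ∫_0^2 8*x^2 dx = 64/3.
Sum: -16 + 64/3 = 16/3.
So RHS = -∫_0^2 v(x) φ(x) dx = -16/3.
LHS − RHS = 4 ≠ 0, so the identity fails.
(For a valid weak derivative the identity must hold for EVERY test function, in particular this one. The failure shows v is NOT the weak derivative of u.)
Correct weak derivative would be u'(x) = 1.


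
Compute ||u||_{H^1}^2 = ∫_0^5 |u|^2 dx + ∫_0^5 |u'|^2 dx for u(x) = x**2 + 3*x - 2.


||u||_{H^1}^2 = 4005/2

The H^1 norm (squared) on an interval (0, L) is
  ||u||_{H^1}^2 = ∫_0^L u(x)^2 dx + ∫_0^L u'(x)^2 dx.
Compute u'(x) = 2*x + 3.
Then u(x)^2 = x**4 + 6*x**3 + 5*x**2 - 12*x + 4 and u'(x)^2 = 4*x**2 + 12*x + 9.
Integrate each monomial from 0 to 5 using ∫_0^5 c·x^n dx = c·5^(n+1)/(n+1):
  ∫_0^5 u(x)^2 dx = ∫_0^5 (x^4 + 6*x^3 + 5*x^2 - 12*x + 4) dx. Term by term:
    ∫_0^5 x^4 dx = 625;  ∫_0^5 6*x^3 dx = 1875/2;  ∫_0^5 5*x^2 dx = 625/3;
    ∫_0^5 -12*x dx = -150;  ∫_0^5 4 dx = 20.
  Sum: 625 + 1875/2 + 625/3 − 150 + 20 = 9845/6.
  ∫_0^5 u'(x)^2 dx = ∫_0^5 (4*x^2 + 12*x + 9) dx. Term by term:
    ∫_0^5 4*x^2 dx = 500/3;  ∫_0^5 12*x dx = 150;  ∫_0^5 9 dx = 45.
  Sum: 500/3 + 150 + 45 = 1085/3.
Adding: ||u||_{H^1}^2 = 9845/6 + 1085/3 = 4005/2.


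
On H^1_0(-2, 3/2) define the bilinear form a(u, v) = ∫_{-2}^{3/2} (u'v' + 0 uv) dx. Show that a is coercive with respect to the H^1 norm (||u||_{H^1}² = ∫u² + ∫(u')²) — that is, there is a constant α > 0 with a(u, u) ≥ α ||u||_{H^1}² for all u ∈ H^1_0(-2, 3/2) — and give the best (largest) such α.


α = 4*π^2/(4*π^2 + 49)

Coercivity of a(·,·) on H^1_0(-2, 3/2) means a(u, u) ≥ α ||u||_{H^1}² for every u ∈ H^1_0.
The interval has length L = 7/2, and Poincaré/coercivity depend only on L. Here a(u, u) = ∫(u')² + (0)·∫u².
Here c = 0, so a(u,u) = ∫(u')² alone. The condition a(u,u) ≥ α||u||_{H^1}² reads (1−α)∫(u')² ≥ (α−c)∫u². Any admissible α is ≤ 1 (rapidly oscillating u have ∫u²/∫(u')² → 0), and α = 1 would force 0 ≥ (1−c)∫u², impossible since c < 1; so 1−α > 0. By the sharp Poincaré inequality on H^1_0 of an interval of length L, ∫(u')² ≥ (π/L)²∫u² with equality for the first sine mode sin(π(x−x₀)/L) (x₀ the left endpoint), so the inequality holds for all u iff (1−α)(π/L)² ≥ α − c, i.e. α ≤ ((π/L)² + c)/((π/L)² + 1) = (1 + c(L/π)²)/(1 + (L/π)²). (Direct route, valid since c ≤ 0: Poincaré gives c∫u² ≥ c(L/π)²∫(u')², so a(u,u) ≥ (1 + c(L/π)²)∫(u')², while ||u||_{H^1}² ≤ (1 + (L/π)²)∫(u')²; dividing yields the same α.) With (π/L)² = 4*π^2/49 and c = 0, the largest admissible constant is α = ((π/L)² + c)/((π/L)² + 1).
Simplifying, α = 4*π^2/(4*π^2 + 49).


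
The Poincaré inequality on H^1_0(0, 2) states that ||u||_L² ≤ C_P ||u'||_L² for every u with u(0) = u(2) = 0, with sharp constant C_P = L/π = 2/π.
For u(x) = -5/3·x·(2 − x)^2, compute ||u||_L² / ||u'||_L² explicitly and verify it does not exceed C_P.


||u||_L² / ||u'||_L² = sqrt(14)/7 < C_P = 2/π.

u(x) = -5/3·x·(2 − x)^2, so u'(x) = -5*x^2 + 40*x/3 - 20/3.
u(x) = -5/3·x·(2 − x)^2 vanishes at x = 0 and x = 2, so u ∈ H^1_0(0, 2). Differentiate via the product rule and integrate the resulting polynomials term by term.
  ∫_0^2 u² dx = ∫_0^2 (25*x^6/9 - 200*x^5/9 + 200*x^4/3 - 800*x^3/9 + 400*x^2/9) dx. Term by term:
    ∫_0^2 25*x^6/9 dx = 3200/63;  ∫_0^2 -200*x^5/9 dx = -6400/27;  ∫_0^2 200*x^4/3 dx = 1280/3;
    ∫_0^2 -800*x^3/9 dx = -3200/9;  ∫_0^2 400*x^2/9 dx = 3200/27.
  Sum: 3200/63 − 6400/27 + 1280/3 − 3200/9 + 3200/27 = 640/189.
  ∫_0^2 (u')² dx = ∫_0^2 (25*x^4 - 400*x^3/3 + 2200*x^2/9 - 1600*x/9 + 400/9) dx. Term by term:
    ∫_0^2 25*x^4 dx = 160;  ∫_0^2 -400*x^3/3 dx = -1600/3;  ∫_0^2 2200*x^2/9 dx = 17600/27;
    ∫_0^2 -1600*x/9 dx = -3200/9;  ∫_0^2 400/9 dx = 800/9.
  Sum: 160 − 1600/3 + 17600/27 − 3200/9 + 800/9 = 320/27.
∫_0^2 u² dx = 640/189, so ||u||_L² = 8*sqrt(210)/63.
∫_0^2 (u')² dx = 320/27, so ||u'||_L² = 8*sqrt(15)/9.
Ratio ||u||_L² / ||u'||_L² = sqrt(14)/7.
Sharp Poincaré constant on H^1_0(0, 2) is C_P = L/π = 2/π, achieved by sin(π/2·x).
A polynomial bump cannot attain the sharp Poincaré constant (only the first sine eigenfunction does), so the ratio is strictly less than C_P, consistent with ||u||_L² ≤ C_P ||u'||_L².


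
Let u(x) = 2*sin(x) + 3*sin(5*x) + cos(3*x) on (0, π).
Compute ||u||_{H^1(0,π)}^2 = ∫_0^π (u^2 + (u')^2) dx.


||u||_{H^1(0,π)}^2 = 126*π

u'(x) = -3*sin(3*x) + 2*cos(x) + 15*cos(5*x).
Expand u² and (u')² and integrate term by term on (0, π), using: for integers n ≥ 1, ∫_0^π sin²(nx) dx = ∫_0^π cos²(nx) dx = π/2; for n ≠ n', ∫_0^π sin(nx)sin(n'x) dx = ∫_0^π cos(nx)cos(n'x) dx = 0; and by product-to-sum, ∫_0^π sin(nx)cos(n'x) dx = ½∫_0^π [sin((n+n')x) + sin((n−n')x)] dx, which is 0 when n+n' is even and 2n/(n²−n'²) when n+n' is odd (it need not vanish on (0, π)).
  u² squared terms: (2)²·∫sin(x)² dx = 4·π/2 = 2*π;  (3)²·∫sin(5x)² dx = 9·π/2 = 9*π/2;  (1)²·∫cos(3x)² dx = 1·π/2 = π/2.
  u² cross terms: 2·(2)·(3)·∫sin(x)·sin(5x) dx = 12·(0) = 0;  2·(2)·(1)·∫sin(x)·cos(3x) dx = 4·(0) = 0;  2·(3)·(1)·∫sin(5x)·cos(3x) dx = 6·(0) = 0.
  So ∫_0^π u² dx = 2*π + 9*π/2 + π/2 + 0 + 0 + 0 = 7*π.
  (u')² squared terms: (-3)²·∫sin(3x)² dx = 9·π/2 = 9*π/2;  (2)²·∫cos(x)² dx = 4·π/2 = 2*π;  (15)²·∫cos(5x)² dx = 225·π/2 = 225*π/2.
  (u')² cross terms: 2·(-3)·(2)·∫sin(3x)·cos(x) dx = -12·(0) = 0;  2·(-3)·(15)·∫sin(3x)·cos(5x) dx = -90·(0) = 0;  2·(2)·(15)·∫cos(x)·cos(5x) dx = 60·(0) = 0.
  So ∫_0^π (u')² dx = 9*π/2 + 2*π + 225*π/2 + 0 + 0 + 0 = 119*π.
||u||_{H^1}^2 = (7*π) + (119*π) = 126*π.


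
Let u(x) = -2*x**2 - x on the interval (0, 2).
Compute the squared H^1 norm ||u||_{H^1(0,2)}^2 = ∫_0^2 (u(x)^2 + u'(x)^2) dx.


||u||_{H^1}^2 = 1574/15

The H^1 norm (squared) on an interval (0, L) is
  ||u||_{H^1}^2 = ∫_0^L u(x)^2 dx + ∫_0^L u'(x)^2 dx.
Compute u'(x) = -4*x - 1.
Then u(x)^2 = 4*x**4 + 4*x**3 + x**2 and u'(x)^2 = 16*x**2 + 8*x + 1.
Integrate each monomial from 0 to 2 using ∫_0^2 c·x^n dx = c·2^(n+1)/(n+1):
  ∫_0^2 u(x)^2 dx = ∫_0^2 (4*x^4 + 4*x^3 + x^2) dx. Term by term:
    ∫_0^2 4*x^4 dx = 128/5;  ∫_0^2 4*x^3 dx = 16;  ∫_0^2 x^2 dx = 8/3.
  Sum: 128/5 + 16 + 8/3 = 664/15.
  ∫_0^2 u'(x)^2 dx = ∫_0^2 (16*x^2 + 8*x + 1) dx. Term by term:
    ∫_0^2 16*x^2 dx = 128/3;  ∫_0^2 8*x dx = 16;  ∫_0^2 1 dx = 2.
  Sum: 128/3 + 16 + 2 = 182/3.
Adding: ||u||_{H^1}^2 = 664/15 + 182/3 = 1574/15.


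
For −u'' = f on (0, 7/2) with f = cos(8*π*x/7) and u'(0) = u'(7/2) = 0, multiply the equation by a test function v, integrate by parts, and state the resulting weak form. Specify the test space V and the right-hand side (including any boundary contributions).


V = H^1(0, 7/2) (no boundary constraint on v; u is determined up to an additive constant); weak form: ∫_0^7/2 u'v' dx = ∫_0^7/2 (cos(8*π*x/7)) v dx for all v ∈ V.

Multiply both sides by a test function v and integrate from 0 to 7/2:
  ∫_0^7/2 −u''(x) v(x) dx = ∫_0^7/2 f(x) v(x) dx.
Integrate the LHS by parts once:
  ∫_0^7/2 −u'' v dx = −[u'(x) v(x)]_0^7/2 + ∫_0^7/2 u'(x) v'(x) dx.
Thus ∫_0^7/2 u'(x) v'(x) dx = ∫_0^7/2 f(x) v(x) dx + [u'(x) v(x)]_0^7/2.
Choose V so that boundary terms are either known or forced to vanish.
u has homogeneous Neumann: u'(0) = u'(7/2) = 0. So [u' v]_0^7/2 = 0·v(7/2) − 0·v(0) = 0 for any v; take V = H^1(0, 7/2).
Weak formulation: find u (satisfying any essential BC) such that ∫_0^7/2 u'(x) v'(x) dx = ∫_0^7/2 f v dx for all v ∈ V (homogeneous Neumann, so boundary terms vanish).
Substituting f(x) = cos(8*π*x/7), the right-hand side is ∫_0^7/2 (cos(8*π*x/7)) v dx.
Compatibility check (pure Neumann): taking v ≡ 1 ∈ V gives 0 = ∫_0^7/2 f dx + (0) − (0), i.e. ∫_0^7/2 f dx must equal u'(0) − u'(7/2) = 0. Indeed ∫_0^7/2 (cos(8*π*x/7)) dx = 0, so the data are compatible. The solution is then unique only up to an additive constant (fix it e.g. by requiring ∫_0^7/2 u dx = 0).
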